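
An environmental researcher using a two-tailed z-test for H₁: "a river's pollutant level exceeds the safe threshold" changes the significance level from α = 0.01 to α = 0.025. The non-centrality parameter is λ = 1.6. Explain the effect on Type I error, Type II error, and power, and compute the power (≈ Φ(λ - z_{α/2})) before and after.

Increasing α from 0.01 to 0.025:
• Type I error rate increases (α is the Type I rate by definition).
• Critical value moves from z_{α/2} = 2.576 to 2.241, so power = Φ(λ - z_{α/2}) goes from Φ(1.6 - 2.576) = 0.165 to Φ(1.6 - 2.241) = 0.261.
• Type II error rate β = 1 - power therefore decreases (0.835 → 0.739).
Appropriate when false negatives are costly — here, allowing unsafe pollution to continue.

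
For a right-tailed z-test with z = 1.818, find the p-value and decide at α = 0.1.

p = P(Z > 1.818) = 1 - Φ(1.818) ≈ 0.0345. Since p < 0.1, reject H₀ (significant) at α = 0.1.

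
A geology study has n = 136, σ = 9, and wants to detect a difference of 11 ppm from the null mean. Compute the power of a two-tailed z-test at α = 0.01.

SE = σ/√n = 9/√136 = 0.772. Non-centrality λ = d/SE = 11/0.772 = 14.253. Power ≈ Φ(λ - z_{α/2}) = Φ(14.253 - 2.576) = Φ(11.677) = 1.0.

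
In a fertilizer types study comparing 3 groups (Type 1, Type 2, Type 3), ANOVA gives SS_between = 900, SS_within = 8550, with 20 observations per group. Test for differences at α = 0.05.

df_between = 2, df_within = 57. F = MS_between/MS_within = 450.0/150.0 = 3.0. F_crit ≈ 3.159. Fail to reject H₀.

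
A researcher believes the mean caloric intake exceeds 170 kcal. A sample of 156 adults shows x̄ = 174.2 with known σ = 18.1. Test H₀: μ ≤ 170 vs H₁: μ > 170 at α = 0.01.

z = 2.898. Critical value: 2.33. Reject H₀.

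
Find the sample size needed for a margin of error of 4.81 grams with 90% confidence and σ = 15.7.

n = (z*σ/E)² = (1.645×15.7/4.81)² = 28.8 → n = 29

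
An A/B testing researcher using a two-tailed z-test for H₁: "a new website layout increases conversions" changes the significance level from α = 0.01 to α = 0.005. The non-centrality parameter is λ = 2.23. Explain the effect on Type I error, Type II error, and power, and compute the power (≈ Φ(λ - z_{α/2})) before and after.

Decreasing α from 0.01 to 0.005:
• Type I error rate decreases (α is the Type I rate by definition).
• Critical value moves from z_{α/2} = 2.576 to 2.807, so power = Φ(λ - z_{α/2}) goes from Φ(2.23 - 2.576) = 0.365 to Φ(2.23 - 2.807) = 0.282.
• Type II error rate β = 1 - power therefore increases (0.635 → 0.718).
Appropriate when false positives are costly — here, rolling out a layout that doesn't actually help — wasted engineering effort.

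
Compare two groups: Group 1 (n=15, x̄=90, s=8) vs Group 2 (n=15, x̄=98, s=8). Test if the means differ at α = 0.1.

Pooled sp = 8.0. t = -2.739, df = 28. Critical t = ±1.701. Reject H₀.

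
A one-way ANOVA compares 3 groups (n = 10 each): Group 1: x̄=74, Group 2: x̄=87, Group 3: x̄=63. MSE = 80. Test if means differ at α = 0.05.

Grand mean = 74.67. SS_between = 2886.67, MS_between = 1443.33. F = 18.042, F_crit ≈ 3.354. Reject H₀.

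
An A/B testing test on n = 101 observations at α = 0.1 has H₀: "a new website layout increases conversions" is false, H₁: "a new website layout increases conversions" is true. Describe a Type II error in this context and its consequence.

Type II error: failing to reject H₀ when it is false — concluding that a new website layout increases conversions is not supported when in fact it is. Consequence: discarding a layout that would have improved conversions — lost revenue.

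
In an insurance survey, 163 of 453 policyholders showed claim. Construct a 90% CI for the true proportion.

p̂ = 0.36. CI = p̂ ± z*√(p̂(1-p̂)/n) = (0.323, 0.397)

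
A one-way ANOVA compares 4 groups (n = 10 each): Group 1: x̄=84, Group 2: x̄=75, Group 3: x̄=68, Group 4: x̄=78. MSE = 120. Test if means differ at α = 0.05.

Grand mean = 76.25. SS_between = 1327.5, MS_between = 442.5. F = 3.688, F_crit ≈ 2.866. Reject H₀.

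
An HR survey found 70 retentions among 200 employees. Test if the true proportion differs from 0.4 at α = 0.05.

p̂ = 0.35, p₀ = 0.4. z = (p̂ - p₀)/√(p₀(1-p₀)/n) = -1.443. Critical: ±1.96. Fail to reject H₀.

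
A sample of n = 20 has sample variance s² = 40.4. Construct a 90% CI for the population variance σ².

df = 19. χ²_{0.05} = 30.144, χ²_{0.95} = 10.117. CI for σ² = ((n-1)s²/χ²_{α/2}, (n-1)s²/χ²_{1-α/2}) = (19·40.4/30.144, 19·40.4/10.117) = (25.46, 75.87)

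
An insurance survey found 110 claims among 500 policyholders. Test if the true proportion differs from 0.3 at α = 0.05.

p̂ = 0.22, p₀ = 0.3. z = (p̂ - p₀)/√(p₀(1-p₀)/n) = -3.904. Critical: ±1.96. Reject H₀.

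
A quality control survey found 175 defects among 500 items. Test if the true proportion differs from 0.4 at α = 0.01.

p̂ = 0.35, p₀ = 0.4. z = (p̂ - p₀)/√(p₀(1-p₀)/n) = -2.282. Critical: ±2.576. Fail to reject H₀.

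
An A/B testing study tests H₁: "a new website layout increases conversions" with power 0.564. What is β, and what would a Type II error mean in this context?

β = 1 - power = 1 - 0.564 = 0.436. A Type II error is failing to reject H₀ when H₀ is false (false negative) — here, failing to conclude that a new website layout increases conversions when in fact it is true. Consequence: discarding a layout that would have improved conversions — lost revenue.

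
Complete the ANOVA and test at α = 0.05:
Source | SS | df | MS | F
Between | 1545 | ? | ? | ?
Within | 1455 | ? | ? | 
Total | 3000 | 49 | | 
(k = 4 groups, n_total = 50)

df_between = 3, df_within = 46. MS_between = 515.0, MS_within = 31.63. F = 16.282, F_crit ≈ 2.807. Reject H₀.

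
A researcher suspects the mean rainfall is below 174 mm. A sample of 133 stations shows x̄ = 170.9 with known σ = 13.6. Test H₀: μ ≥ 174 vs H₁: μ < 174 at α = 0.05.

z = -2.629. Critical value: -1.645. Reject H₀.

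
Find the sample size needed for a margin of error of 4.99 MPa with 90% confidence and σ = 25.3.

n = (z*σ/E)² = (1.645×25.3/4.99)² = 69.6 → n = 70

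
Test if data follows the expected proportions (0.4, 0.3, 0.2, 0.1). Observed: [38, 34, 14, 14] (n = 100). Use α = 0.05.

Expected: [40.0, 30.0, 20.0, 10.0]. χ² = 4.033. df = 3, critical = 7.815. Fail to reject H₀.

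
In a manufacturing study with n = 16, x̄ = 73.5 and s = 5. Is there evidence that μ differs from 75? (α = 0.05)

t = (x̄ - μ₀)/(s/√n) = (73.5 - 75)/(5/√16) = -1.2. df = 15, critical t = ±2.131. Fail to reject H₀.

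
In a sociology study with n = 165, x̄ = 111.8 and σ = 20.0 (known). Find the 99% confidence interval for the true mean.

CI = x̄ ± z*(σ/√n) = 111.8 ± 2.576(20.0/√165) = 111.8 ± 4.01 = (107.79, 115.81)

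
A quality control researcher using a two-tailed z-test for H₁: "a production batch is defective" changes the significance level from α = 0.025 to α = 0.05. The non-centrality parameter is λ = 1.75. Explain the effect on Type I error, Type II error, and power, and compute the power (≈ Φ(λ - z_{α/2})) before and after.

Increasing α from 0.025 to 0.05:
• Type I error rate increases (α is the Type I rate by definition).
• Critical value moves from z_{α/2} = 2.241 to 1.96, so power = Φ(λ - z_{α/2}) goes from Φ(1.75 - 2.241) = 0.312 to Φ(1.75 - 1.96) = 0.417.
• Type II error rate β = 1 - power therefore decreases (0.688 → 0.583).
Appropriate when false negatives are costly — here, shipping a defective batch — faulty products reach customers.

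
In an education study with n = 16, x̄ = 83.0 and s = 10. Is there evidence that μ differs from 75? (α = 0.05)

t = (x̄ - μ₀)/(s/√n) = (83.0 - 75)/(10/√16) = 3.2. df = 15, critical t = ±2.131. Reject H₀.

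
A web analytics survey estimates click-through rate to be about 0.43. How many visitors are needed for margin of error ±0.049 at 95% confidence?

n = z²p(1-p)/E² = 1.96²×0.43×0.57/0.049² = 392.2 → n = 393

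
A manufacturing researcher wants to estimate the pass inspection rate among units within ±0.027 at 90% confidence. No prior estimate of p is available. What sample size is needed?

Conservative approach: use p = 0.5 (maximizes p(1-p) = 0.25). n = z²(0.25)/E² = 1.645²×0.25/0.027² = 928.0 → n = 928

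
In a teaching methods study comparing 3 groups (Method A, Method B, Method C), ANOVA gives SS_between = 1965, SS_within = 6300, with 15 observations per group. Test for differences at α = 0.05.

df_between = 2, df_within = 42. F = MS_between/MS_within = 982.5/150.0 = 6.55. F_crit ≈ 3.22. Reject H₀. At least one mean differs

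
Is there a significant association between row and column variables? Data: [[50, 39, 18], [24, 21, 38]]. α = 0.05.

χ² = 18.949. df = 2, critical = 5.991. Reject H₀. Variables are dependent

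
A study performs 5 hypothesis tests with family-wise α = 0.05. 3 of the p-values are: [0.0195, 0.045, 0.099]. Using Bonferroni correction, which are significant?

Bonferroni α = 0.05/5 = 0.01. None of the given p-values are significant.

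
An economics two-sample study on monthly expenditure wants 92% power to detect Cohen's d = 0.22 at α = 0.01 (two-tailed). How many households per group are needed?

z_{α/2} = 2.576, z_β = Φ⁻¹(0.92) = 1.405. For small effect (d = 0.22): n per group = 2(z_{α/2} + z_β)²/d² = 2(2.576 + 1.405)²/0.22² = 654.9 → 655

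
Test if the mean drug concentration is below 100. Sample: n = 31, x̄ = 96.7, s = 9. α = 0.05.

t = (96.7 - 100)/(9/√31) = -2.042, df = 30. Critical t = -1.697. Reject H₀.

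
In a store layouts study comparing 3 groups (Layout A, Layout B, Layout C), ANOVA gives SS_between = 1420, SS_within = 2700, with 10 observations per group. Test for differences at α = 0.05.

df_between = 2, df_within = 27. F = MS_between/MS_within = 710.0/100.0 = 7.1. F_crit ≈ 3.354. Reject H₀. At least one mean differs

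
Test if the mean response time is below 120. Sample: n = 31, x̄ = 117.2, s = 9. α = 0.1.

t = (117.2 - 120)/(9/√31) = -1.732, df = 30. Critical t = -1.31. Reject H₀.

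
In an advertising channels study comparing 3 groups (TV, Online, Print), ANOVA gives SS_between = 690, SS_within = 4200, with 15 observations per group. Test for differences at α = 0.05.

df_between = 2, df_within = 42. F = MS_between/MS_within = 345.0/100.0 = 3.45. F_crit ≈ 3.22. Reject H₀. At least one mean differs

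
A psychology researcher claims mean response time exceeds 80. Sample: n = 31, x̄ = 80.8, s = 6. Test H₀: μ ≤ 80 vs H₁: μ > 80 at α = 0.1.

t = (80.8 - 80)/(6/√31) = 0.742, df = 30. Critical t = 1.31. Fail to reject H₀.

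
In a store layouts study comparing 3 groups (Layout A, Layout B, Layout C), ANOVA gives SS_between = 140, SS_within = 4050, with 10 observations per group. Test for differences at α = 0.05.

df_between = 2, df_within = 27. F = MS_between/MS_within = 70.0/150.0 = 0.467. F_crit ≈ 3.354. Fail to reject H₀.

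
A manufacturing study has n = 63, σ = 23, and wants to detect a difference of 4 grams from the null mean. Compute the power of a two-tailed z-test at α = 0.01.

SE = σ/√n = 23/√63 = 2.898. Non-centrality λ = d/SE = 4/2.898 = 1.38. Power ≈ Φ(λ - z_{α/2}) = Φ(1.38 - 2.576) = Φ(-1.196) = 0.116.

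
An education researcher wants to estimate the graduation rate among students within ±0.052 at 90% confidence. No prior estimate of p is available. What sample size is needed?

Conservative approach: use p = 0.5 (maximizes p(1-p) = 0.25). n = z²(0.25)/E² = 1.645²×0.25/0.052² = 250.2 → n = 251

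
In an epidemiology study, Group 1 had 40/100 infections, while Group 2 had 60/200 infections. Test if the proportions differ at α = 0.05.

p̂₁ = 0.4, p̂₂ = 0.3, pooled p̂ = 0.333. z = 1.732. Critical: ±1.96. Fail to reject H₀.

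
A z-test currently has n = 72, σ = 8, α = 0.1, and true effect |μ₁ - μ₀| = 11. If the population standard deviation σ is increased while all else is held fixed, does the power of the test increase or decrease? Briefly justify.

Power decreases: a larger σ inflates the standard error σ/√n, pulling the sampling distribution under H₁ back toward the critical value.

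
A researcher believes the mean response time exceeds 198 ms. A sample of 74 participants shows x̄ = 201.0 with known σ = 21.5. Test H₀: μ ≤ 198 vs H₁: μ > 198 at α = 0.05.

z = 1.2. Critical value: 1.645. Fail to reject H₀.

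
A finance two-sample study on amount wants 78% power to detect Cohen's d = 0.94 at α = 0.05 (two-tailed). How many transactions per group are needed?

z_{α/2} = 1.96, z_β = Φ⁻¹(0.78) = 0.772. For large effect (d = 0.94): n per group = 2(z_{α/2} + z_β)²/d² = 2(1.96 + 0.772)²/0.94² = 16.9 → 17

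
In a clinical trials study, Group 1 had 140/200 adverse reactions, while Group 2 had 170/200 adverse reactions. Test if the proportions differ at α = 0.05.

p̂₁ = 0.7, p̂₂ = 0.85, pooled p̂ = 0.775. z = -3.592. Critical: ±1.96. Reject H₀.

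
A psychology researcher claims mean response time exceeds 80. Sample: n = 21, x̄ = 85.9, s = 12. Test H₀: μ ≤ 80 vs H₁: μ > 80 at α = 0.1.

t = (85.9 - 80)/(12/√21) = 2.253, df = 20. Critical t = 1.325. Reject H₀.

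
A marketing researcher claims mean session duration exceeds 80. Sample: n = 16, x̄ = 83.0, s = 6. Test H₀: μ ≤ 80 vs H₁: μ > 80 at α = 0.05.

t = (83.0 - 80)/(6/√16) = 2.0, df = 15. Critical t = 1.753. Reject H₀.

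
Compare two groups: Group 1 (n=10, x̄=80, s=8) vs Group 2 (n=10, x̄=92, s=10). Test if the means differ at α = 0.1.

Pooled sp = 9.06. t = -2.963, df = 18. Critical t = ±1.734. Reject H₀.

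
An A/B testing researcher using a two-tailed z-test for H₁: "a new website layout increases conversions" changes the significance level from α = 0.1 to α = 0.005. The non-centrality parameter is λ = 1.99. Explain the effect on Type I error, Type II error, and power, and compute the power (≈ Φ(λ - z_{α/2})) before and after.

Decreasing α from 0.1 to 0.005:
• Type I error rate decreases (α is the Type I rate by definition).
• Critical value moves from z_{α/2} = 1.645 to 2.807, so power = Φ(λ - z_{α/2}) goes from Φ(1.99 - 1.645) = 0.635 to Φ(1.99 - 2.807) = 0.207.
• Type II error rate β = 1 - power therefore increases (0.365 → 0.793).
Appropriate when false positives are costly — here, rolling out a layout that doesn't actually help — wasted engineering effort.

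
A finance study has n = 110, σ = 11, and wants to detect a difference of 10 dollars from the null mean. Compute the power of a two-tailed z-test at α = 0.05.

SE = σ/√n = 11/√110 = 1.049. Non-centrality λ = d/SE = 10/1.049 = 9.535. Power ≈ Φ(λ - z_{α/2}) = Φ(9.535 - 1.96) = Φ(7.575) = 1.0.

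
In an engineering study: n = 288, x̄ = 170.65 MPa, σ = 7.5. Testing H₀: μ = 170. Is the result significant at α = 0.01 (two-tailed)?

z = (170.65 - 170)/(7.5/√288) = 1.471. Since |z| ≤ 2.576, not significant at α = 0.01.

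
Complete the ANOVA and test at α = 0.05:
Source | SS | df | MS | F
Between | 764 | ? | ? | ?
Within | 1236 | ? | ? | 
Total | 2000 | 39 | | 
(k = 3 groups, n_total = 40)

df_between = 2, df_within = 37. MS_between = 382.0, MS_within = 33.41. F = 11.435, F_crit ≈ 3.252. Reject H₀.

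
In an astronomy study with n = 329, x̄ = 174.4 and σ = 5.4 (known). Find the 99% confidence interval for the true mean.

CI = x̄ ± z*(σ/√n) = 174.4 ± 2.576(5.4/√329) = 174.4 ± 0.77 = (173.63, 175.17)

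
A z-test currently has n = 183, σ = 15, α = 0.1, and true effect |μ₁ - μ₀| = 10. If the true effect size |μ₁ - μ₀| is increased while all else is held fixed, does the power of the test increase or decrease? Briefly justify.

Power increases: a larger true effect increases the non-centrality λ = |μ₁ - μ₀|/(σ/√n).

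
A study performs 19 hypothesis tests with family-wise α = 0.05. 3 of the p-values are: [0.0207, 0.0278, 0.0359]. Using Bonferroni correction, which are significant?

Bonferroni α = 0.05/19 = 0.00263. None of the given p-values are significant.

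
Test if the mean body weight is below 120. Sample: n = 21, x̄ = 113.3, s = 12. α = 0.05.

t = (113.3 - 120)/(12/√21) = -2.559, df = 20. Critical t = -1.725. Reject H₀.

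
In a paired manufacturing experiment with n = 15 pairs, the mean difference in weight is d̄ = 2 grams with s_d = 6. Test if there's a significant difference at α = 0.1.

t = d̄/(s_d/√n) = 2/(6/√15) = 1.291. df = 14, critical t = ±1.761. Fail to reject H₀.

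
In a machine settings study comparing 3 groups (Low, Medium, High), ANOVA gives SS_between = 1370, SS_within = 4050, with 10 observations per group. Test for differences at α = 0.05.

df_between = 2, df_within = 27. F = MS_between/MS_within = 685.0/150.0 = 4.567. F_crit ≈ 3.354. Reject H₀. At least one mean differs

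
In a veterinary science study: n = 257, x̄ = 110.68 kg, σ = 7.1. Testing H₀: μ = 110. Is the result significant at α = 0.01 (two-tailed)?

z = (110.68 - 110)/(7.1/√257) = 1.535. Since |z| ≤ 2.576, not significant at α = 0.01.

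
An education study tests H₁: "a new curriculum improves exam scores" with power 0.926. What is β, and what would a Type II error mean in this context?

β = 1 - power = 1 - 0.926 = 0.074. A Type II error is failing to reject H₀ when H₀ is false (false negative) — here, failing to conclude that a new curriculum improves exam scores when in fact it is true. Consequence: keeping the old curriculum when the new one would have helped students.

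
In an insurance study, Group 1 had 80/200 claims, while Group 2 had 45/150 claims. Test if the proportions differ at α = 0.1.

p̂₁ = 0.4, p̂₂ = 0.3, pooled p̂ = 0.357. z = 1.932. Critical: ±1.645. Reject H₀.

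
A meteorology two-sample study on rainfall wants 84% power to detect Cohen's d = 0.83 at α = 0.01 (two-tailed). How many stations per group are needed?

z_{α/2} = 2.576, z_β = Φ⁻¹(0.84) = 0.994. For large effect (d = 0.83): n per group = 2(z_{α/2} + z_β)²/d² = 2(2.576 + 0.994)²/0.83² = 37.001 → 38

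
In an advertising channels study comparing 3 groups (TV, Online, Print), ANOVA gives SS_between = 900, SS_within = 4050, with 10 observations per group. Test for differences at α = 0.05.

df_between = 2, df_within = 27. F = MS_between/MS_within = 450.0/150.0 = 3.0. F_crit ≈ 3.354. Fail to reject H₀.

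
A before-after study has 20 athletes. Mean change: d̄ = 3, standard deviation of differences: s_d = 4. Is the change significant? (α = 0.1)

t = d̄/(s_d/√n) = 3/(4/√20) = 3.354. df = 19, critical t = ±1.729. Reject H₀.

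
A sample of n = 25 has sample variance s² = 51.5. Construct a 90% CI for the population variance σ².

df = 24. χ²_{0.05} = 36.415, χ²_{0.95} = 13.848. CI for σ² = ((n-1)s²/χ²_{α/2}, (n-1)s²/χ²_{1-α/2}) = (24·51.5/36.415, 24·51.5/13.848) = (33.94, 89.25)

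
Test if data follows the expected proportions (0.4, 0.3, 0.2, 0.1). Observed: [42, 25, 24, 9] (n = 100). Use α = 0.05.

Expected: [40.0, 30.0, 20.0, 10.0]. χ² = 1.833. df = 3, critical = 7.815. Fail to reject H₀.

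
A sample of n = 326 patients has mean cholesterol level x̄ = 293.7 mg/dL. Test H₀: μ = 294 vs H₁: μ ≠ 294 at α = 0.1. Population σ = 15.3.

z = (x̄ - μ₀)/(σ/√n) = (293.7 - 294)/(15.3/√326) = -0.354. Critical value: ±1.645. Since |-0.354| ≤ 1.645, Fail to reject H₀.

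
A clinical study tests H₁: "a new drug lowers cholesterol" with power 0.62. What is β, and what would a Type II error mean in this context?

β = 1 - power = 1 - 0.62 = 0.38. A Type II error is failing to reject H₀ when H₀ is false (false negative) — here, failing to conclude that a new drug lowers cholesterol when in fact it is true. Consequence: shelving an effective drug — patients miss out on a treatment that would have helped.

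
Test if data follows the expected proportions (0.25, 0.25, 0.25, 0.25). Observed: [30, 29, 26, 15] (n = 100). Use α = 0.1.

Expected: [25.0, 25.0, 25.0, 25.0]. χ² = 5.68. df = 3, critical = 6.251. Fail to reject H₀.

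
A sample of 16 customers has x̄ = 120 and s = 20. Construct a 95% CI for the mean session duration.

CI = x̄ ± t*(s/√n) = 120 ± 2.131(20/√16) = (109.34, 130.66)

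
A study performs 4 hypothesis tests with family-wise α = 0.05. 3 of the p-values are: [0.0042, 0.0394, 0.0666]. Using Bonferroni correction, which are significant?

Bonferroni α = 0.05/4 = 0.0125. Significant p-values: [0.0042]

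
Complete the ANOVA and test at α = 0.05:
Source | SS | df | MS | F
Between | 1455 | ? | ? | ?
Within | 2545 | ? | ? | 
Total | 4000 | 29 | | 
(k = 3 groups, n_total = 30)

df_between = 2, df_within = 27. MS_between = 727.5, MS_within = 94.26. F = 7.718, F_crit ≈ 3.354. Reject H₀.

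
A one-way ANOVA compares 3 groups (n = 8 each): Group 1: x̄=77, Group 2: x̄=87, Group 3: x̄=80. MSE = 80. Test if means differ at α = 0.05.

Grand mean = 81.33. SS_between = 421.33, MS_between = 210.67. F = 2.633, F_crit ≈ 3.467. Fail to reject H₀.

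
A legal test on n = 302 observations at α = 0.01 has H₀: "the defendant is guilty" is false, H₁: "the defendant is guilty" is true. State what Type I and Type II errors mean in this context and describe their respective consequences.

Type I (false positive): concluding that the defendant is guilty when it is not — convicting an innocent person. Type II (false negative): failing to conclude that the defendant is guilty when it is — acquitting a guilty person. Which is costlier depends on domain priorities and is a judgement call rather than a statistical fact.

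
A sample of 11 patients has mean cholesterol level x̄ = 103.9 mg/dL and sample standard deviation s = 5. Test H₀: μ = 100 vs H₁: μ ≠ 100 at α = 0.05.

t = (x̄ - μ₀)/(s/√n) = (103.9 - 100)/(5/√11) = 2.587. df = 10, critical t = ±2.228. Reject H₀.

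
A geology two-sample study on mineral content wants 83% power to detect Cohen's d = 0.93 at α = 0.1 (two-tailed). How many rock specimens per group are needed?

z_{α/2} = 1.645, z_β = Φ⁻¹(0.83) = 0.954. For large effect (d = 0.93): n per group = 2(z_{α/2} + z_β)²/d² = 2(1.645 + 0.954)²/0.93² = 15.6 → 16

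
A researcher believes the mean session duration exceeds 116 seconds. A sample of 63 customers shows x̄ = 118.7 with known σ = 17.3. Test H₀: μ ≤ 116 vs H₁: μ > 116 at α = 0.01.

z = 1.239. Critical value: 2.33. Fail to reject H₀.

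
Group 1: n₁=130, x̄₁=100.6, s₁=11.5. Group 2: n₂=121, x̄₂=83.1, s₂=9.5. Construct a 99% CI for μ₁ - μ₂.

Difference = 17.5. SE = √(11.5²/130 + 9.5²/121) = 1.328. CI = (14.08, 20.92)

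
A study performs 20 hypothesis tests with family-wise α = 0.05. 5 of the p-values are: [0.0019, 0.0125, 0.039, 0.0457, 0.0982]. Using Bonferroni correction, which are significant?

Bonferroni α = 0.05/20 = 0.0025. Significant p-values: [0.0019]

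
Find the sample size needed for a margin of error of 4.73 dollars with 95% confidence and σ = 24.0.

n = (z*σ/E)² = (1.96×24.0/4.73)² = 98.9 → n = 99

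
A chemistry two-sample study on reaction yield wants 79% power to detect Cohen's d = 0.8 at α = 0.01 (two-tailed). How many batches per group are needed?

z_{α/2} = 2.576, z_β = Φ⁻¹(0.79) = 0.806. For large effect (d = 0.8): n per group = 2(z_{α/2} + z_β)²/d² = 2(2.576 + 0.806)²/0.8² = 35.7 → 36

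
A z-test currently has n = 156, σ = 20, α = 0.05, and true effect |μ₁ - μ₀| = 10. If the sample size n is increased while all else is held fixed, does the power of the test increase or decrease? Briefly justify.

Power increases: a larger n shrinks the standard error σ/√n, moving the sampling distribution under H₁ further from the critical value.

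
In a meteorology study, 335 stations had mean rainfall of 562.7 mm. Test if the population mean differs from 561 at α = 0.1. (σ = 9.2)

z = (x̄ - μ₀)/(σ/√n) = (562.7 - 561)/(9.2/√335) = 3.382. Critical value: ±1.645. Since |3.382| > 1.645, Reject H₀.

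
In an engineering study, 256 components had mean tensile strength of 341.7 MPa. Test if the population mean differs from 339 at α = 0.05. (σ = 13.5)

z = (x̄ - μ₀)/(σ/√n) = (341.7 - 339)/(13.5/√256) = 3.2. Critical value: ±1.96. Since |3.2| > 1.96, Reject H₀.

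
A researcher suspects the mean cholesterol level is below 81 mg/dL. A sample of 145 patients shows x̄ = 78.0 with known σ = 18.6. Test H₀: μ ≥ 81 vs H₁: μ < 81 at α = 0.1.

z = -1.942. Critical value: -1.28. Reject H₀.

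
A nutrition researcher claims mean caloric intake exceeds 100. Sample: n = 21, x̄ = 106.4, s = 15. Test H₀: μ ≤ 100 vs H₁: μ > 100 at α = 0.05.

t = (106.4 - 100)/(15/√21) = 1.955, df = 20. Critical t = 1.725. Reject H₀.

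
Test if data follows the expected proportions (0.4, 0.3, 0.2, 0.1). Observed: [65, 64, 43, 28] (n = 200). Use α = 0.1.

Expected: [80.0, 60.0, 40.0, 20.0]. χ² = 6.504. df = 3, critical = 6.251. Reject H₀.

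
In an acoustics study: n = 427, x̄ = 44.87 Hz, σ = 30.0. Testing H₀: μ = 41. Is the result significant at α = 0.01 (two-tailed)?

z = (44.87 - 41)/(30.0/√427) = 2.666. Since |z| > 2.576, significant at α = 0.01.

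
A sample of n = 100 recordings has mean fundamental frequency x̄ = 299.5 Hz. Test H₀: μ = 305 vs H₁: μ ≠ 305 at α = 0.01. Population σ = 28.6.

z = (x̄ - μ₀)/(σ/√n) = (299.5 - 305)/(28.6/√100) = -1.923. Critical value: ±2.576. Since |-1.923| ≤ 2.576, Fail to reject H₀.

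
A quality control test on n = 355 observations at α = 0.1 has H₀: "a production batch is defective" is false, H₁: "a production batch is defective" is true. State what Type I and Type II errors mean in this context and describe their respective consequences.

Type I (false positive): concluding that a production batch is defective when it is not — scrapping a good batch — wasted material and cost for no reason. Type II (false negative): failing to conclude that a production batch is defective when it is — shipping a defective batch — faulty products reach customers. Which is costlier depends on domain priorities and is a judgement call rather than a statistical fact.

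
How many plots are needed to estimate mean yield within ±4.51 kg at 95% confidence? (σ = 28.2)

n = (z*σ/E)² = (1.96×28.2/4.51)² = 150.2 → n = 151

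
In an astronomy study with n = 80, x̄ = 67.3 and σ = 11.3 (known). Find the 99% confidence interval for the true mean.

CI = x̄ ± z*(σ/√n) = 67.3 ± 2.576(11.3/√80) = 67.3 ± 3.25 = (64.05, 70.55)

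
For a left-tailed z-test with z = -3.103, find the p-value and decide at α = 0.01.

p = P(Z < -3.103) = Φ(-3.103) ≈ 0.001. Since p < 0.01, reject H₀ (significant) at α = 0.01.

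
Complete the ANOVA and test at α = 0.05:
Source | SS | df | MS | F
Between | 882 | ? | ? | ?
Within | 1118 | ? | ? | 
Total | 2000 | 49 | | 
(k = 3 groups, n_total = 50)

df_between = 2, df_within = 47. MS_between = 441.0, MS_within = 23.79. F = 18.539, F_crit ≈ 3.195. Reject H₀.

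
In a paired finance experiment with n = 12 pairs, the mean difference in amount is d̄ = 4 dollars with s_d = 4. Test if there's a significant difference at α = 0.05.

t = d̄/(s_d/√n) = 4/(4/√12) = 3.464. df = 11, critical t = ±2.201. Reject H₀.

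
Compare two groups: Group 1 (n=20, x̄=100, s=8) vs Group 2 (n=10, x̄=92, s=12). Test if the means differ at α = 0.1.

Pooled sp = 9.47. t = 2.181, df = 28. Critical t = ±1.701. Reject H₀.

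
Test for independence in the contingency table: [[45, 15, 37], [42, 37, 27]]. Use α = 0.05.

χ² = 10.595. df = 2, critical = 5.991. Reject H₀. Variables are dependent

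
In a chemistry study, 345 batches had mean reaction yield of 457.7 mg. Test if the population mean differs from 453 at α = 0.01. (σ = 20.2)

z = (x̄ - μ₀)/(σ/√n) = (457.7 - 453)/(20.2/√345) = 4.322. Critical value: ±2.576. Since |4.322| > 2.576, Reject H₀.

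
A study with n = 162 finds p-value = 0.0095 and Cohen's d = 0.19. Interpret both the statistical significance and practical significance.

Statistically significant (p = 0.0095 < 0.05). Cohen's d = 0.19 indicates a very small effect size. Both statistical and practical significance should be considered.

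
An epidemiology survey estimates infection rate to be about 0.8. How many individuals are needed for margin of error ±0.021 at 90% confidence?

n = z²p(1-p)/E² = 1.645²×0.8×0.2/0.021² = 981.8 → n = 982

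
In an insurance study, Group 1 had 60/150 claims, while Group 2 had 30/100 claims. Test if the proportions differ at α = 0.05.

p̂₁ = 0.4, p̂₂ = 0.3, pooled p̂ = 0.36. z = 1.614. Critical: ±1.96. Fail to reject H₀.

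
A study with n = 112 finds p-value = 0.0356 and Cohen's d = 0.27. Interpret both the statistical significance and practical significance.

Statistically significant (p = 0.0356 < 0.05). Cohen's d = 0.27 indicates a small effect size. Both statistical and practical significance should be considered.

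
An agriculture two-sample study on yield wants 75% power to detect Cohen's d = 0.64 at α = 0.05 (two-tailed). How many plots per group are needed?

z_{α/2} = 1.96, z_β = Φ⁻¹(0.75) = 0.674. For medium effect (d = 0.64): n per group = 2(z_{α/2} + z_β)²/d² = 2(1.96 + 0.674)²/0.64² = 33.9 → 34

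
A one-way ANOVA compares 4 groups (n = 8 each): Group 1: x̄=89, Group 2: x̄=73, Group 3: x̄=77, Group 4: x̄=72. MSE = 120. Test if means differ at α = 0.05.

Grand mean = 77.75. SS_between = 1462.0, MS_between = 487.33. F = 4.061, F_crit ≈ 2.947. Reject H₀.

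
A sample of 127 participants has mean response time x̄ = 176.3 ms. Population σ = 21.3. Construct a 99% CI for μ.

CI = x̄ ± z*(σ/√n) = 176.3 ± 2.576(21.3/√127) = 176.3 ± 4.87 = (171.43, 181.17)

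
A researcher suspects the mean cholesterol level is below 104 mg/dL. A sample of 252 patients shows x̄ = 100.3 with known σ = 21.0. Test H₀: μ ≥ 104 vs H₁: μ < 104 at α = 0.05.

z = -2.797. Critical value: -1.645. Reject H₀.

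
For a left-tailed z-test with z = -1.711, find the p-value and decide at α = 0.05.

p = P(Z < -1.711) = Φ(-1.711) ≈ 0.0435. Since p < 0.05, reject H₀ (significant) at α = 0.05.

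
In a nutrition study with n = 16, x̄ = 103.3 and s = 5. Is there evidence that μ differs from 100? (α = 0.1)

t = (x̄ - μ₀)/(s/√n) = (103.3 - 100)/(5/√16) = 2.64. df = 15, critical t = ±1.753. Reject H₀.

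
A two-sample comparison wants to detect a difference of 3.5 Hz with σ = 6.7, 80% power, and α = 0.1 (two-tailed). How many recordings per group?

n per group = 2(z_α/2 + z_β)²σ²/d² = 2×(1.645 + 0.84)²×6.7²/3.5² = 45.3 → n = 46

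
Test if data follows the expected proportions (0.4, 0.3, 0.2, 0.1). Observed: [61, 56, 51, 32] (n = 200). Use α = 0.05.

Expected: [80.0, 60.0, 40.0, 20.0]. χ² = 15.004. df = 3, critical = 7.815. Reject H₀.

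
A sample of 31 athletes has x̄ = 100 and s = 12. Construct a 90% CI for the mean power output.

CI = x̄ ± t*(s/√n) = 100 ± 1.697(12/√31) = (96.34, 103.66)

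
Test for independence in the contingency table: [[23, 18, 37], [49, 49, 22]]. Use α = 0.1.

χ² = 19.515. df = 2, critical = 4.605. Reject H₀. Variables are dependent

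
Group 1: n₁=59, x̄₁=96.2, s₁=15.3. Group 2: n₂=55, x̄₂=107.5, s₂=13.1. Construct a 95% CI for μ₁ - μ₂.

Difference = -11.3. SE = √(15.3²/59 + 13.1²/55) = 2.662. CI = (-16.52, -6.08)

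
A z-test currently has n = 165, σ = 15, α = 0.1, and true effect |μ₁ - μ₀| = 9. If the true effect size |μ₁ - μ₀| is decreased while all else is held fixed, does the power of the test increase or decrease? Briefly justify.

Power decreases: a smaller true effect decreases the non-centrality λ = |μ₁ - μ₀|/(σ/√n).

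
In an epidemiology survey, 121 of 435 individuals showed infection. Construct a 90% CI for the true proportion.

p̂ = 0.278. CI = p̂ ± z*√(p̂(1-p̂)/n) = (0.243, 0.314)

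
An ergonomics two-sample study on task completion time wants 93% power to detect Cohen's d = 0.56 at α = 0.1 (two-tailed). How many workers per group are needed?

z_{α/2} = 1.645, z_β = Φ⁻¹(0.93) = 1.476. For medium effect (d = 0.56): n per group = 2(z_{α/2} + z_β)²/d² = 2(1.645 + 1.476)²/0.56² = 62.1 → 63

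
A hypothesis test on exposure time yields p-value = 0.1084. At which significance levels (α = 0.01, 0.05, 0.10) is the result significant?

p = 0.1084. Not significant at any of the given levels.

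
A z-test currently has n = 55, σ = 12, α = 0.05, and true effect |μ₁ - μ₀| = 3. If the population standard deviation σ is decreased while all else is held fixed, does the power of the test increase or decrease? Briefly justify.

Power increases: a smaller σ shrinks the standard error σ/√n, moving the sampling distribution under H₁ further from the critical value.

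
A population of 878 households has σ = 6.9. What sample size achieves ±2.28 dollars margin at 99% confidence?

Without FPC: n₀ = (2.576×6.9/2.28)² = 60.774. With FPC: n = n₀N/(n₀+N-1) = 56.9 → n = 57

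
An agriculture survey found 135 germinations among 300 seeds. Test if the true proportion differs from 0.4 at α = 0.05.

p̂ = 0.45, p₀ = 0.4. z = (p̂ - p₀)/√(p₀(1-p₀)/n) = 1.768. Critical: ±1.96. Fail to reject H₀.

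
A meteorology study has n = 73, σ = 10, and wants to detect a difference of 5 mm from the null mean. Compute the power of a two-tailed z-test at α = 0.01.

SE = σ/√n = 10/√73 = 1.17. Non-centrality λ = d/SE = 5/1.17 = 4.272. Power ≈ Φ(λ - z_{α/2}) = Φ(4.272 - 2.576) = Φ(1.696) = 0.955.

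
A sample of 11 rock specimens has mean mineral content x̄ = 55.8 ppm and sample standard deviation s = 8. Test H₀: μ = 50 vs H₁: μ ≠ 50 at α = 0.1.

t = (x̄ - μ₀)/(s/√n) = (55.8 - 50)/(8/√11) = 2.405. df = 10, critical t = ±1.812. Reject H₀.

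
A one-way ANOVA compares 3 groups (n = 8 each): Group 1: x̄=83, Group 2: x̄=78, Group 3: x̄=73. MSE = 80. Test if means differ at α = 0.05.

Grand mean = 78.0. SS_between = 400.0, MS_between = 200.0. F = 2.5, F_crit ≈ 3.467. Fail to reject H₀.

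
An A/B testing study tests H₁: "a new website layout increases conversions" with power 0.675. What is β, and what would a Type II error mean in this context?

β = 1 - power = 1 - 0.675 = 0.325. A Type II error is failing to reject H₀ when H₀ is false (false negative) — here, failing to conclude that a new website layout increases conversions when in fact it is true. Consequence: discarding a layout that would have improved conversions — lost revenue.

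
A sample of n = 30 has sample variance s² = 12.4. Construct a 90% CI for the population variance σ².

df = 29. χ²_{0.05} = 42.557, χ²_{0.95} = 17.708. CI for σ² = ((n-1)s²/χ²_{α/2}, (n-1)s²/χ²_{1-α/2}) = (29·12.4/42.557, 29·12.4/17.708) = (8.45, 20.31)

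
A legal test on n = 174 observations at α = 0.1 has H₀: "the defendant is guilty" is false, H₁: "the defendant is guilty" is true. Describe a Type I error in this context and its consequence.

Type I error: rejecting H₀ when it is true — concluding that the defendant is guilty when in fact it is not. Consequence: convicting an innocent person.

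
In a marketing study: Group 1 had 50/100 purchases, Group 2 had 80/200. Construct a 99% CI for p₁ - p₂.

p̂₁ = 0.5, p̂₂ = 0.4. Difference = 0.1. CI = (-0.057, 0.257)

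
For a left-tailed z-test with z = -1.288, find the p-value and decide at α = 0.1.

p = P(Z < -1.288) = Φ(-1.288) ≈ 0.0989. Since p < 0.1, reject H₀ (significant) at α = 0.1.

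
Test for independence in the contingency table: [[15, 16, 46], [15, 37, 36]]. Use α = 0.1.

χ² = 8.846. df = 2, critical = 4.605. Reject H₀. Variables are dependent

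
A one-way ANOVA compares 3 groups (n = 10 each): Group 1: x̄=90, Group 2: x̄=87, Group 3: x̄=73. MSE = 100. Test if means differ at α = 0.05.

Grand mean = 83.33. SS_between = 1646.67, MS_between = 823.33. F = 8.233, F_crit ≈ 3.354. Reject H₀.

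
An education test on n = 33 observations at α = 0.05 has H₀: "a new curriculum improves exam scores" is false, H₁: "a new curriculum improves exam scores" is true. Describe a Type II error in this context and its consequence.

Type II error: failing to reject H₀ when it is false — concluding that a new curriculum improves exam scores is not supported when in fact it is. Consequence: keeping the old curriculum when the new one would have helped students.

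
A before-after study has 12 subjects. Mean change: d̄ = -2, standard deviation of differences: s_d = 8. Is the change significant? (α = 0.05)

t = d̄/(s_d/√n) = -2/(8/√12) = -0.866. df = 11, critical t = ±2.201. Fail to reject H₀.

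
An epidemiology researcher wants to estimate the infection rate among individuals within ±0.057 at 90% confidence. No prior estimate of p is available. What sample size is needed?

Conservative approach: use p = 0.5 (maximizes p(1-p) = 0.25). n = z²(0.25)/E² = 1.645²×0.25/0.057² = 208.2 → n = 209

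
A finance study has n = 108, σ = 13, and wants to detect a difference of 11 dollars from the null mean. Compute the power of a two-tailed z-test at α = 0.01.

SE = σ/√n = 13/√108 = 1.251. Non-centrality λ = d/SE = 11/1.251 = 8.793. Power ≈ Φ(λ - z_{α/2}) = Φ(8.793 - 2.576) = Φ(6.217) = 1.0.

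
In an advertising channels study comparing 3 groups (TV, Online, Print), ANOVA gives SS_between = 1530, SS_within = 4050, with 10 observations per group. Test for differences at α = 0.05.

df_between = 2, df_within = 27. F = MS_between/MS_within = 765.0/150.0 = 5.1. F_crit ≈ 3.354. Reject H₀. At least one mean differs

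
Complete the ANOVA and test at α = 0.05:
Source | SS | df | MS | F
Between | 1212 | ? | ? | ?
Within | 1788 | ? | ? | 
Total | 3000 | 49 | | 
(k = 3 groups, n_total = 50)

df_between = 2, df_within = 47. MS_between = 606.0, MS_within = 38.04. F = 15.93, F_crit ≈ 3.195. Reject H₀.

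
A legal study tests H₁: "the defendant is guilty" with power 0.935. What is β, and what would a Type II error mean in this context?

β = 1 - power = 1 - 0.935 = 0.065. A Type II error is failing to reject H₀ when H₀ is false (false negative) — here, failing to conclude that the defendant is guilty when in fact it is true. Consequence: acquitting a guilty person.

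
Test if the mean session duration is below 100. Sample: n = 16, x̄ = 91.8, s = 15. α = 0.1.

t = (91.8 - 100)/(15/√16) = -2.187, df = 15. Critical t = -1.341. Reject H₀.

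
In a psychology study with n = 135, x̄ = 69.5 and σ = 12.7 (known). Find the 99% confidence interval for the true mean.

CI = x̄ ± z*(σ/√n) = 69.5 ± 2.576(12.7/√135) = 69.5 ± 2.82 = (66.68, 72.32)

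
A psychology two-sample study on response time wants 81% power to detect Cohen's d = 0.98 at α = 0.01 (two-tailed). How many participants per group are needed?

z_{α/2} = 2.576, z_β = Φ⁻¹(0.81) = 0.878. For large effect (d = 0.98): n per group = 2(z_{α/2} + z_β)²/d² = 2(2.576 + 0.878)²/0.98² = 24.8 → 25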